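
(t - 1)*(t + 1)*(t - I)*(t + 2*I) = t^4 + I*t^3 + t^2 - I*t - 2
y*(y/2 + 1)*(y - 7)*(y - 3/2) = y^4/2 - 13*y^3/4 - 13*y^2/4 + 21*y/2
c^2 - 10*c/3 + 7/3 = (c - 7/3)*(c - 1)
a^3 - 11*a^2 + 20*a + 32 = (a - 8)*(a - 4)*(a + 1)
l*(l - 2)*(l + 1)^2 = l^4 - 3*l^2 - 2*l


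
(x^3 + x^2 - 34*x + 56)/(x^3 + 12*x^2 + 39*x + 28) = (x^2 - 6*x + 8)/(x^2 + 5*x + 4)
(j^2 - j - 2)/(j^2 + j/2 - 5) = 2*(j + 1)/(2*j + 5)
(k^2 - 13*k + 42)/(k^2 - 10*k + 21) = (k - 6)/(k - 3)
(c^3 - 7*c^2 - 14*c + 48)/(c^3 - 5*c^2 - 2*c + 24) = (c^3 - 7*c^2 - 14*c + 48)/(c^3 - 5*c^2 - 2*c + 24)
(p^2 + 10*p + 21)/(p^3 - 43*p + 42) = (p + 3)/(p^2 - 7*p + 6)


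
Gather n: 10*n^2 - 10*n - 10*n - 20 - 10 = 10*n^2 - 20*n - 30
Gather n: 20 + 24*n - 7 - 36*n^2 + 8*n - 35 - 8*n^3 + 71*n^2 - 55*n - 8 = -8*n^3 + 35*n^2 - 23*n - 30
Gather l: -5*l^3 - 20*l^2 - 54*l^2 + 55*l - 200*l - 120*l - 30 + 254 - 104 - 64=-5*l^3 - 74*l^2 - 265*l + 56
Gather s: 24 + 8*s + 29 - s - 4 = 7*s + 49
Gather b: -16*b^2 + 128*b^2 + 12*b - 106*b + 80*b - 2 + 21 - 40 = 112*b^2 - 14*b - 21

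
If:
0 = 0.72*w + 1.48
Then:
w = -2.06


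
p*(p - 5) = p^2 - 5*p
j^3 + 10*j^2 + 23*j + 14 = (j + 1)*(j + 2)*(j + 7)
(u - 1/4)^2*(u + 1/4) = u^3 - u^2/4 - u/16 + 1/64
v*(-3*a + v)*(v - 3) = -3*a*v^2 + 9*a*v + v^3 - 3*v^2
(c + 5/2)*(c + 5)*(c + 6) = c^3 + 27*c^2/2 + 115*c/2 + 75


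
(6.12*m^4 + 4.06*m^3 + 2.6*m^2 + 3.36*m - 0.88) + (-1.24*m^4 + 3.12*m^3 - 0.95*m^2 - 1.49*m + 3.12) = 4.88*m^4 + 7.18*m^3 + 1.65*m^2 + 1.87*m + 2.24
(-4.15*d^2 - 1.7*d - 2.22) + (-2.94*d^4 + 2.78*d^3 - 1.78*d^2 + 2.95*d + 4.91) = -2.94*d^4 + 2.78*d^3 - 5.93*d^2 + 1.25*d + 2.69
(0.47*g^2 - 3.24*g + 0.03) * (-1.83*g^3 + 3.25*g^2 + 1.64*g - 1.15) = -0.8601*g^5 + 7.4567*g^4 - 9.8141*g^3 - 5.7566*g^2 + 3.7752*g - 0.0345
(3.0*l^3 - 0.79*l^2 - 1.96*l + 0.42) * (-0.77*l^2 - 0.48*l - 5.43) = -2.31*l^5 - 0.8317*l^4 - 14.4016*l^3 + 4.9071*l^2 + 10.4412*l - 2.2806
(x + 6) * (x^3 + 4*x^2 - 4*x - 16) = x^4 + 10*x^3 + 20*x^2 - 40*x - 96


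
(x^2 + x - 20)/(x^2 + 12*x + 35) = (x - 4)/(x + 7)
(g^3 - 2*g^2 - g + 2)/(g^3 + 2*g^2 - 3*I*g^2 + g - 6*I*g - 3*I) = (g^2 - 3*g + 2)/(g^2 + g*(1 - 3*I) - 3*I)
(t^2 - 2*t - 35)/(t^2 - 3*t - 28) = (t + 5)/(t + 4)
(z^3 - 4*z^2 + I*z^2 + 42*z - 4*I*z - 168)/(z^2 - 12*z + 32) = (z^2 + I*z + 42)/(z - 8)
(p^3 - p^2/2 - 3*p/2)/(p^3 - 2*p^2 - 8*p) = (-2*p^2 + p + 3)/(2*(-p^2 + 2*p + 8))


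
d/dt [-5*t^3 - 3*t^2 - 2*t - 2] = -15*t^2 - 6*t - 2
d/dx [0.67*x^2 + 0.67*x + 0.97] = 1.34*x + 0.67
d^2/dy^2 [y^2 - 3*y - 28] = 2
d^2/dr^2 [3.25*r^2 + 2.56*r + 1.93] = 6.50000000000000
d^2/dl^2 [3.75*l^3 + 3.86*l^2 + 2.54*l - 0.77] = 22.5*l + 7.72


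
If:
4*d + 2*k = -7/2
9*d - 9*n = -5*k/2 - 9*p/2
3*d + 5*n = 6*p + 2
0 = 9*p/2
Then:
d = 319/376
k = -162/47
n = -41/376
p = 0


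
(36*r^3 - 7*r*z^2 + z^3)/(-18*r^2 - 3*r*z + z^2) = (-6*r^2 - r*z + z^2)/(3*r + z)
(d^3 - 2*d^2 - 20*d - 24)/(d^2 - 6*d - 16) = (d^2 - 4*d - 12)/(d - 8)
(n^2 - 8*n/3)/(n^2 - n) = (n - 8/3)/(n - 1)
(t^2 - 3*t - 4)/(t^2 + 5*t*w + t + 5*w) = (t - 4)/(t + 5*w)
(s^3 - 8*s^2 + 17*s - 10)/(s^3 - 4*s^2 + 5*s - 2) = (s - 5)/(s - 1)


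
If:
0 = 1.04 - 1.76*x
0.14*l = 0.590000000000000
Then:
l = 4.21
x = 0.59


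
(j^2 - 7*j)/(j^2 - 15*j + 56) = j/(j - 8)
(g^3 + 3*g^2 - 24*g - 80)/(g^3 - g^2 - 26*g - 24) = (g^2 - g - 20)/(g^2 - 5*g - 6)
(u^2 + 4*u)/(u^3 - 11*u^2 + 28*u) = (u + 4)/(u^2 - 11*u + 28)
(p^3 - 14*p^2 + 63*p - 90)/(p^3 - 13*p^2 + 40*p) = (p^2 - 9*p + 18)/(p*(p - 8))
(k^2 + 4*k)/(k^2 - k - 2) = k*(k + 4)/(k^2 - k - 2)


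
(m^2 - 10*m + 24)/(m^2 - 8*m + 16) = (m - 6)/(m - 4)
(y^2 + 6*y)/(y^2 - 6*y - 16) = y*(y + 6)/(y^2 - 6*y - 16)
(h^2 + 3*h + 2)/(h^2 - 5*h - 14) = (h + 1)/(h - 7)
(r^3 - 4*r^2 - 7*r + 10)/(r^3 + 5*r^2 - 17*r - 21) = (r^3 - 4*r^2 - 7*r + 10)/(r^3 + 5*r^2 - 17*r - 21)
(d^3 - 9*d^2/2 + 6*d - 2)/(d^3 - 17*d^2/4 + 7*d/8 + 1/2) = 4*(d^2 - 4*d + 4)/(4*d^2 - 15*d - 4)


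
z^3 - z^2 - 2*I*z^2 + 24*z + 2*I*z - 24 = (z - 1)*(z - 6*I)*(z + 4*I)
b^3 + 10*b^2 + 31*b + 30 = (b + 2)*(b + 3)*(b + 5)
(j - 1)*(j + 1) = j^2 - 1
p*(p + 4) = p^2 + 4*p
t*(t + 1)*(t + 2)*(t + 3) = t^4 + 6*t^3 + 11*t^2 + 6*t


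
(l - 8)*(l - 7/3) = l^2 - 31*l/3 + 56/3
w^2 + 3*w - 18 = (w - 3)*(w + 6)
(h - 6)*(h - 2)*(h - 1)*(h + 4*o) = h^4 + 4*h^3*o - 9*h^3 - 36*h^2*o + 20*h^2 + 80*h*o - 12*h - 48*o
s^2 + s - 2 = (s - 1)*(s + 2)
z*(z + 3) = z^2 + 3*z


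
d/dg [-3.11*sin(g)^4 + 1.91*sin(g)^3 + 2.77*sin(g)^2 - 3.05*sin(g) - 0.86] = (-12.44*sin(g)^3 + 5.73*sin(g)^2 + 5.54*sin(g) - 3.05)*cos(g)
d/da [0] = 0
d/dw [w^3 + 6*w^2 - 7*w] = 3*w^2 + 12*w - 7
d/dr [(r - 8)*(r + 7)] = 2*r - 1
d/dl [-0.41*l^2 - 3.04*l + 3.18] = -0.82*l - 3.04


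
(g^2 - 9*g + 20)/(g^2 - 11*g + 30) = (g - 4)/(g - 6)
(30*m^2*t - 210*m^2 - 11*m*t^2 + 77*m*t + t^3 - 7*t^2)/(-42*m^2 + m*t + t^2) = (-5*m*t + 35*m + t^2 - 7*t)/(7*m + t)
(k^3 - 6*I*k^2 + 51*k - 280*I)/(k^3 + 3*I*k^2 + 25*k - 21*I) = (k^2 - 13*I*k - 40)/(k^2 - 4*I*k - 3)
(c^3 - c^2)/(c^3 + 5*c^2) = (c - 1)/(c + 5)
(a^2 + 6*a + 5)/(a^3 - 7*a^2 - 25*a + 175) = (a + 1)/(a^2 - 12*a + 35)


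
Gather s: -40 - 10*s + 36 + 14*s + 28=4*s + 24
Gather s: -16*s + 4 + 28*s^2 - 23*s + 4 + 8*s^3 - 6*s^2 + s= 8*s^3 + 22*s^2 - 38*s + 8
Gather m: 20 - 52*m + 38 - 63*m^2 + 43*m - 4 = -63*m^2 - 9*m + 54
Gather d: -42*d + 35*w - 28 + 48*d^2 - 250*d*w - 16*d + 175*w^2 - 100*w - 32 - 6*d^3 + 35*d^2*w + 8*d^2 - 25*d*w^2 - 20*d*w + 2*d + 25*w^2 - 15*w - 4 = -6*d^3 + d^2*(35*w + 56) + d*(-25*w^2 - 270*w - 56) + 200*w^2 - 80*w - 64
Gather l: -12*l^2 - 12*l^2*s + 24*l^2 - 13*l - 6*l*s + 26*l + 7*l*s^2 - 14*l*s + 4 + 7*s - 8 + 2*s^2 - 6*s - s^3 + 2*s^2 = l^2*(12 - 12*s) + l*(7*s^2 - 20*s + 13) - s^3 + 4*s^2 + s - 4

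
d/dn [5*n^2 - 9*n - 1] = 10*n - 9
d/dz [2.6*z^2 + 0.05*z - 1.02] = 5.2*z + 0.05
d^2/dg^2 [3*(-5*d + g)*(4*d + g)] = 6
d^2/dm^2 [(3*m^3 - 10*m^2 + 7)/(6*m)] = 1 + 7/(3*m^3)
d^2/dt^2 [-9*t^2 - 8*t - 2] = -18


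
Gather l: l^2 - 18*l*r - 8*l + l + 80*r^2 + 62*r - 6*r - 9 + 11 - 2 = l^2 + l*(-18*r - 7) + 80*r^2 + 56*r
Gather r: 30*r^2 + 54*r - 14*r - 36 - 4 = 30*r^2 + 40*r - 40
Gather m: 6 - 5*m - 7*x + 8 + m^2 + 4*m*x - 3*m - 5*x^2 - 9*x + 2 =m^2 + m*(4*x - 8) - 5*x^2 - 16*x + 16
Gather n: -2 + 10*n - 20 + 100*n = 110*n - 22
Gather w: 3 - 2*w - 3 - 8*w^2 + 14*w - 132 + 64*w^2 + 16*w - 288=56*w^2 + 28*w - 420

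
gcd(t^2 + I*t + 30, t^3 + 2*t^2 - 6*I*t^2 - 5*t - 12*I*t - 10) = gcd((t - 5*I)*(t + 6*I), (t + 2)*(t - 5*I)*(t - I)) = t - 5*I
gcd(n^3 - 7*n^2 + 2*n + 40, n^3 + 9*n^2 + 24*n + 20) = n + 2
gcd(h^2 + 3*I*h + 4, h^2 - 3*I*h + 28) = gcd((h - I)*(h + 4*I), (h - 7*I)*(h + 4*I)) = h + 4*I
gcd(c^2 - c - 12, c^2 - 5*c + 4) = c - 4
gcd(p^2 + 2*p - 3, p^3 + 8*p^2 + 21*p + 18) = p + 3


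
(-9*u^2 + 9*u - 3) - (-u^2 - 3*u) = -8*u^2 + 12*u - 3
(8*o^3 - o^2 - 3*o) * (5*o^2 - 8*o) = 40*o^5 - 69*o^4 - 7*o^3 + 24*o^2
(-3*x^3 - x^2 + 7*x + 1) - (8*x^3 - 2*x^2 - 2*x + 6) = -11*x^3 + x^2 + 9*x - 5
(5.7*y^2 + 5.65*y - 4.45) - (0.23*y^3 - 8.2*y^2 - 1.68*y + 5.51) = -0.23*y^3 + 13.9*y^2 + 7.33*y - 9.96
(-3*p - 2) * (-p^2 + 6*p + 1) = 3*p^3 - 16*p^2 - 15*p - 2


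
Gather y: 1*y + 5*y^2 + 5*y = 5*y^2 + 6*y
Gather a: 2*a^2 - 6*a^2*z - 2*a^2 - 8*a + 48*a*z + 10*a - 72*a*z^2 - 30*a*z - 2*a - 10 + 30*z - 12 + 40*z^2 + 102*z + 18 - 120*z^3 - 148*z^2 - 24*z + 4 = -6*a^2*z + a*(-72*z^2 + 18*z) - 120*z^3 - 108*z^2 + 108*z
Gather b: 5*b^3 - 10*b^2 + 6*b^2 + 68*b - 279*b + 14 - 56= 5*b^3 - 4*b^2 - 211*b - 42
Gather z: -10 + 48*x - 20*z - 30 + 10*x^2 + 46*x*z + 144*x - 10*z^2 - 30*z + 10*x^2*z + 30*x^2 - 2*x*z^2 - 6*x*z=40*x^2 + 192*x + z^2*(-2*x - 10) + z*(10*x^2 + 40*x - 50) - 40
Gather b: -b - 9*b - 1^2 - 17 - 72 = -10*b - 90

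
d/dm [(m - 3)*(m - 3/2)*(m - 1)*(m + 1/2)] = m*(8*m^2 - 30*m + 25)/2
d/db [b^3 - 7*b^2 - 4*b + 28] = 3*b^2 - 14*b - 4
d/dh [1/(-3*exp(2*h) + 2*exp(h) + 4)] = (6*exp(h) - 2)*exp(h)/(-3*exp(2*h) + 2*exp(h) + 4)^2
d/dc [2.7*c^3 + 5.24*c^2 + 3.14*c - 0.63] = 8.1*c^2 + 10.48*c + 3.14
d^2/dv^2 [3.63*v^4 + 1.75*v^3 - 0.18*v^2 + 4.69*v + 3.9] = 43.56*v^2 + 10.5*v - 0.36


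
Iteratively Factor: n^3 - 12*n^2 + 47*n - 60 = (n - 4)*(n^2 - 8*n + 15) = (n - 4)*(n - 3)*(n - 5)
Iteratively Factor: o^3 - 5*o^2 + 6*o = (o)*(o^2 - 5*o + 6) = o*(o - 3)*(o - 2)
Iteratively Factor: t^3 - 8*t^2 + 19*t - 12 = (t - 4)*(t^2 - 4*t + 3) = (t - 4)*(t - 1)*(t - 3)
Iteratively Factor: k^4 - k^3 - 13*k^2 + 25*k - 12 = (k + 4)*(k^3 - 5*k^2 + 7*k - 3) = (k - 3)*(k + 4)*(k^2 - 2*k + 1) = (k - 3)*(k - 1)*(k + 4)*(k - 1)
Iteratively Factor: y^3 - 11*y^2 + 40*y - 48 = (y - 4)*(y^2 - 7*y + 12) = (y - 4)*(y - 3)*(y - 4)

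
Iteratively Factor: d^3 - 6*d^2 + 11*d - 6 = (d - 3)*(d^2 - 3*d + 2) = (d - 3)*(d - 1)*(d - 2)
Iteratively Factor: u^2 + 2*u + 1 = (u + 1)*(u + 1)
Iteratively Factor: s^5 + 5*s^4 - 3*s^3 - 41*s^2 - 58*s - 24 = (s - 3)*(s^4 + 8*s^3 + 21*s^2 + 22*s + 8) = (s - 3)*(s + 1)*(s^3 + 7*s^2 + 14*s + 8) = (s - 3)*(s + 1)^2*(s^2 + 6*s + 8) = (s - 3)*(s + 1)^2*(s + 4)*(s + 2)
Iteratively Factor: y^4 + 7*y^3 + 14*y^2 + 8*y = (y + 1)*(y^3 + 6*y^2 + 8*y) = (y + 1)*(y + 2)*(y^2 + 4*y) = y*(y + 1)*(y + 2)*(y + 4)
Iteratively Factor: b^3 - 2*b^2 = (b)*(b^2 - 2*b) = b*(b - 2)*(b)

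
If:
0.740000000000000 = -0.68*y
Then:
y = -1.09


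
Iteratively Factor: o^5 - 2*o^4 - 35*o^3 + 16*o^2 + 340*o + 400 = (o - 5)*(o^4 + 3*o^3 - 20*o^2 - 84*o - 80) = (o - 5)*(o + 2)*(o^3 + o^2 - 22*o - 40) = (o - 5)*(o + 2)*(o + 4)*(o^2 - 3*o - 10) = (o - 5)*(o + 2)^2*(o + 4)*(o - 5)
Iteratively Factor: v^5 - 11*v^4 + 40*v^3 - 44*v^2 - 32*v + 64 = (v - 2)*(v^4 - 9*v^3 + 22*v^2 - 32) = (v - 2)*(v + 1)*(v^3 - 10*v^2 + 32*v - 32) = (v - 4)*(v - 2)*(v + 1)*(v^2 - 6*v + 8) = (v - 4)^2*(v - 2)*(v + 1)*(v - 2)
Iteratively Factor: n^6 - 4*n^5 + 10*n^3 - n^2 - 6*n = (n - 3)*(n^5 - n^4 - 3*n^3 + n^2 + 2*n) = (n - 3)*(n + 1)*(n^4 - 2*n^3 - n^2 + 2*n) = (n - 3)*(n - 2)*(n + 1)*(n^3 - n) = (n - 3)*(n - 2)*(n + 1)^2*(n^2 - n) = n*(n - 3)*(n - 2)*(n + 1)^2*(n - 1)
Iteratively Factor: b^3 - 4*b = (b - 2)*(b^2 + 2*b) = (b - 2)*(b + 2)*(b)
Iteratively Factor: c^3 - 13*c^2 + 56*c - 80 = (c - 5)*(c^2 - 8*c + 16) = (c - 5)*(c - 4)*(c - 4)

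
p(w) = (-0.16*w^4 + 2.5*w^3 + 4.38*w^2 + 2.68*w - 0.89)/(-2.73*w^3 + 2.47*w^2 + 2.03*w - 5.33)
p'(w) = (8.19*w^2 - 4.94*w - 2.03)*(-0.16*w^4 + 2.5*w^3 + 4.38*w^2 + 2.68*w - 0.89)/(-2.73*w^3 + 2.47*w^2 + 2.03*w - 5.33)^2 + (-0.64*w^3 + 7.5*w^2 + 8.76*w + 2.68)/(-2.73*w^3 + 2.47*w^2 + 2.03*w - 5.33) = (0.4368*w^6 - 0.790400000000002*w^5 + 17.158*w^4 + 28.194*w^3 - 44.9923*w^2 - 42.2942*w - 12.4777)/(7.4529*w^6 - 13.4862*w^5 - 4.9829*w^4 + 39.13*w^3 - 22.2093*w^2 - 21.6398*w + 28.4089)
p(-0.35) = 0.25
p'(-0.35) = -0.13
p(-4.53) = -0.77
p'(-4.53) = 0.11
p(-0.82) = 0.42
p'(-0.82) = -1.05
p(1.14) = -2.93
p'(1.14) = -3.30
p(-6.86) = -1.00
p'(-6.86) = 0.09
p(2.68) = -2.24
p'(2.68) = 0.86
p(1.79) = -3.25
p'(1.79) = 1.18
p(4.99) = -1.22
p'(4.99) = 0.23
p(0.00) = 0.17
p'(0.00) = -0.44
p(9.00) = -0.65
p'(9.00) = 0.10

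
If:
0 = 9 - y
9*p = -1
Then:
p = -1/9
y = 9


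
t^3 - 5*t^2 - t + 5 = (t - 5)*(t - 1)*(t + 1)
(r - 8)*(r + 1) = r^2 - 7*r - 8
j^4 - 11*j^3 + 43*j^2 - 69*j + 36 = (j - 4)*(j - 3)^2*(j - 1)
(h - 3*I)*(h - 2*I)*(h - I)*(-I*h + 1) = -I*h^4 - 5*h^3 + 5*I*h^2 - 5*h + 6*I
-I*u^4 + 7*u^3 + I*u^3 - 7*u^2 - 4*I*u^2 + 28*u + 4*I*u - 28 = (u - 2*I)*(u + 2*I)*(u + 7*I)*(-I*u + I)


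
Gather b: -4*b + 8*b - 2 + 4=4*b + 2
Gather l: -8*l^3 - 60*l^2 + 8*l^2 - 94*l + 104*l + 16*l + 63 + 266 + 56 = -8*l^3 - 52*l^2 + 26*l + 385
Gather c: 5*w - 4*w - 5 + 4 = w - 1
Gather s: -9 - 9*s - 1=-9*s - 10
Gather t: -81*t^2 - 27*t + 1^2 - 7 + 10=-81*t^2 - 27*t + 4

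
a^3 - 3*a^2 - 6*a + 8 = (a - 4)*(a - 1)*(a + 2)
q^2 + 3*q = q*(q + 3)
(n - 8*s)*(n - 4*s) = n^2 - 12*n*s + 32*s^2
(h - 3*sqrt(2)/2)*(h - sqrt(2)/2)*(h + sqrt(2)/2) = h^3 - 3*sqrt(2)*h^2/2 - h/2 + 3*sqrt(2)/4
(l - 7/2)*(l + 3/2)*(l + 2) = l^3 - 37*l/4 - 21/2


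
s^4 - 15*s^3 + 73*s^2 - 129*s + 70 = (s - 7)*(s - 5)*(s - 2)*(s - 1)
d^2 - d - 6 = (d - 3)*(d + 2)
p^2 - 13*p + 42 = (p - 7)*(p - 6)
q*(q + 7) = q^2 + 7*q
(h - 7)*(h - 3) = h^2 - 10*h + 21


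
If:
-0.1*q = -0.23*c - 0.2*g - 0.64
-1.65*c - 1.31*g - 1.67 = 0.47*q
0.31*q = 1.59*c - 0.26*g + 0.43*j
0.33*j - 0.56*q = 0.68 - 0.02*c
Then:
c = -1.30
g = -0.51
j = 6.22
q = 2.41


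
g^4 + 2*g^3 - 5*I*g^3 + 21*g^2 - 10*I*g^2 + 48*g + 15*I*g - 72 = (g - 1)*(g + 3)*(g - 8*I)*(g + 3*I)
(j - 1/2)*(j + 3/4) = j^2 + j/4 - 3/8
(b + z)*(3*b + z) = 3*b^2 + 4*b*z + z^2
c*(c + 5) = c^2 + 5*c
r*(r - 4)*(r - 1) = r^3 - 5*r^2 + 4*r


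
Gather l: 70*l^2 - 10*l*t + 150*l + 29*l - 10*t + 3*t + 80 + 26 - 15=70*l^2 + l*(179 - 10*t) - 7*t + 91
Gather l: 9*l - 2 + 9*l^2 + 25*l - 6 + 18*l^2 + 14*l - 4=27*l^2 + 48*l - 12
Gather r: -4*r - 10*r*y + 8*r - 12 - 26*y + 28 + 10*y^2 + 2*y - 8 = r*(4 - 10*y) + 10*y^2 - 24*y + 8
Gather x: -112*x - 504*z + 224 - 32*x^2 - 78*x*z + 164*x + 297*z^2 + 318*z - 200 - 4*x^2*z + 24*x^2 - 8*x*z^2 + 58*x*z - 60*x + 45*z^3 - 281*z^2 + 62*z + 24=x^2*(-4*z - 8) + x*(-8*z^2 - 20*z - 8) + 45*z^3 + 16*z^2 - 124*z + 48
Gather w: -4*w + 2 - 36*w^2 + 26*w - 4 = -36*w^2 + 22*w - 2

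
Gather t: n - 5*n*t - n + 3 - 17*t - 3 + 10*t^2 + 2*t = 10*t^2 + t*(-5*n - 15)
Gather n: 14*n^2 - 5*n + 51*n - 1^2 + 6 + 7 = 14*n^2 + 46*n + 12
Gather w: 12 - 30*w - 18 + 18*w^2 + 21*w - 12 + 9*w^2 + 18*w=27*w^2 + 9*w - 18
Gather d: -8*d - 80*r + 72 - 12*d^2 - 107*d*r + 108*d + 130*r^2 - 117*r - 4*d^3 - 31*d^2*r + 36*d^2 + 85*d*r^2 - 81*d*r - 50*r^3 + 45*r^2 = -4*d^3 + d^2*(24 - 31*r) + d*(85*r^2 - 188*r + 100) - 50*r^3 + 175*r^2 - 197*r + 72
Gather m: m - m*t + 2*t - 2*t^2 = m*(1 - t) - 2*t^2 + 2*t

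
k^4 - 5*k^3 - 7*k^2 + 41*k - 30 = (k - 5)*(k - 2)*(k - 1)*(k + 3)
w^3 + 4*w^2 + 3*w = w*(w + 1)*(w + 3)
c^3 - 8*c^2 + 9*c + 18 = (c - 6)*(c - 3)*(c + 1)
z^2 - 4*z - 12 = (z - 6)*(z + 2)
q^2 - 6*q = q*(q - 6)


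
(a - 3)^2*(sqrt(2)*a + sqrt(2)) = sqrt(2)*a^3 - 5*sqrt(2)*a^2 + 3*sqrt(2)*a + 9*sqrt(2)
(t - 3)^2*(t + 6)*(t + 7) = t^4 + 7*t^3 - 27*t^2 - 135*t + 378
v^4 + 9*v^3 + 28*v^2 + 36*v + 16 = (v + 1)*(v + 2)^2*(v + 4)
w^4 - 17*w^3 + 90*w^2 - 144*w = w*(w - 8)*(w - 6)*(w - 3)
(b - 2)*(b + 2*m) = b^2 + 2*b*m - 2*b - 4*m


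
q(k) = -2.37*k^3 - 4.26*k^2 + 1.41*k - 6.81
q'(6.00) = -305.67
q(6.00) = -663.63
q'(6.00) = -305.67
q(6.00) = -663.63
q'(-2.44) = -20.13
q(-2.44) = -1.18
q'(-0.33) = 3.45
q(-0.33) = -7.65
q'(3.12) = -94.38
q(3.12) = -115.86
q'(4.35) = -170.19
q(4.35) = -276.37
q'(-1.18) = 1.56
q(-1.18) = -10.51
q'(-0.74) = 3.82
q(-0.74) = -9.23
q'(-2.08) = -11.63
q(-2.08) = -6.85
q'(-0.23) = 2.99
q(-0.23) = -7.33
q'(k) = -7.11*k^2 - 8.52*k + 1.41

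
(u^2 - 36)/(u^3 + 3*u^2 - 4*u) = (u^2 - 36)/(u*(u^2 + 3*u - 4))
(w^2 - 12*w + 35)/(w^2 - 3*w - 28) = (w - 5)/(w + 4)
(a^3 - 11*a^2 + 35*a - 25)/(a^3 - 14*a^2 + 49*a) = (a^3 - 11*a^2 + 35*a - 25)/(a*(a^2 - 14*a + 49))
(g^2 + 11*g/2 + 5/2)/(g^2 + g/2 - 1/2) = (2*g^2 + 11*g + 5)/(2*g^2 + g - 1)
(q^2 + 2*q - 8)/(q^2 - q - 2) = (q + 4)/(q + 1)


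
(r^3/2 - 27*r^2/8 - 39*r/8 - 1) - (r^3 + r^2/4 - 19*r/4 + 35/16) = -r^3/2 - 29*r^2/8 - r/8 - 51/16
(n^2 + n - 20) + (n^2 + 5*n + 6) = 2*n^2 + 6*n - 14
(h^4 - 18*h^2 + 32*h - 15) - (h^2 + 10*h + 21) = h^4 - 19*h^2 + 22*h - 36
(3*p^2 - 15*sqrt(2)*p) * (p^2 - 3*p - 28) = 3*p^4 - 15*sqrt(2)*p^3 - 9*p^3 - 84*p^2 + 45*sqrt(2)*p^2 + 420*sqrt(2)*p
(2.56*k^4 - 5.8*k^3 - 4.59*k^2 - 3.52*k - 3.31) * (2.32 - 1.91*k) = -4.8896*k^5 + 17.0172*k^4 - 4.6891*k^3 - 3.9256*k^2 - 1.8443*k - 7.6792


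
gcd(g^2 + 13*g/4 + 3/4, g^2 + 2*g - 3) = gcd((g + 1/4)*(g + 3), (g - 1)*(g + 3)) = g + 3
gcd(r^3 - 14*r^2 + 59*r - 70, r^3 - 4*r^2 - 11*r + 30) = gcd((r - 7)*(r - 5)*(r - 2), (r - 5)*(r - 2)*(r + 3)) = r^2 - 7*r + 10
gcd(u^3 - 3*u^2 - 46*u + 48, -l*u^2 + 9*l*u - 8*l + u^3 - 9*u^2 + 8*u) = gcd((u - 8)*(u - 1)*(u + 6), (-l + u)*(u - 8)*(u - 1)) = u^2 - 9*u + 8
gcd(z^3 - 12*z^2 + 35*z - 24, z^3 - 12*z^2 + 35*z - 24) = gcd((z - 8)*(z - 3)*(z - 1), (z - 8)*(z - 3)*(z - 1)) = z^3 - 12*z^2 + 35*z - 24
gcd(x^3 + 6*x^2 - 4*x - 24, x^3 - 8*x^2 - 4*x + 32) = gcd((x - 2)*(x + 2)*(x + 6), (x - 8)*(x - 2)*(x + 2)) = x^2 - 4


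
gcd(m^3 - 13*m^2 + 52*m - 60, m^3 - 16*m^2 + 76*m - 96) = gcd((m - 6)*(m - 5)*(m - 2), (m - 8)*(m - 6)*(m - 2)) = m^2 - 8*m + 12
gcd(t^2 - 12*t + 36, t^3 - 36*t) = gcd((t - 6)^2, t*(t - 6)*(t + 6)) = t - 6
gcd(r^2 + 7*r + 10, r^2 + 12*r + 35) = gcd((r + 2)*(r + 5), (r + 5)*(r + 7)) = r + 5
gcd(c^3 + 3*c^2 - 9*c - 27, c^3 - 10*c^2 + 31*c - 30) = c - 3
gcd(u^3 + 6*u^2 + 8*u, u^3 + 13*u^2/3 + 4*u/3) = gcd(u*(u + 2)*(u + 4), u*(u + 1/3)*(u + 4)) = u^2 + 4*u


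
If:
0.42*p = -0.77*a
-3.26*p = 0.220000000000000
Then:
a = 0.04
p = -0.07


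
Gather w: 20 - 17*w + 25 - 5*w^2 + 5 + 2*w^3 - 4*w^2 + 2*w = 2*w^3 - 9*w^2 - 15*w + 50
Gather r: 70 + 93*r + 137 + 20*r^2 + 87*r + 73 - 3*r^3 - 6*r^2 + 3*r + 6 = -3*r^3 + 14*r^2 + 183*r + 286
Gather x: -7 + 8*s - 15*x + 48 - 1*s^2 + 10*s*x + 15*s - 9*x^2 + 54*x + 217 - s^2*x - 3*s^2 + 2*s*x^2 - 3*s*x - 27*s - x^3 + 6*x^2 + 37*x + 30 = -4*s^2 - 4*s - x^3 + x^2*(2*s - 3) + x*(-s^2 + 7*s + 76) + 288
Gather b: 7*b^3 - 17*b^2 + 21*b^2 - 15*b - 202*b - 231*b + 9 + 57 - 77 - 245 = 7*b^3 + 4*b^2 - 448*b - 256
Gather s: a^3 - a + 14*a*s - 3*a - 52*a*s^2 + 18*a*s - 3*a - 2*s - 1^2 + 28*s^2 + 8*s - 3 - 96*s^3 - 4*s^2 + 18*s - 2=a^3 - 7*a - 96*s^3 + s^2*(24 - 52*a) + s*(32*a + 24) - 6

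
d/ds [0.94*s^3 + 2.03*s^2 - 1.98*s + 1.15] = 2.82*s^2 + 4.06*s - 1.98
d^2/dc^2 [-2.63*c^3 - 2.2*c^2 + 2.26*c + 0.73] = -15.78*c - 4.4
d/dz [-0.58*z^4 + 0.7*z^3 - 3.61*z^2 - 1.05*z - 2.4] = -2.32*z^3 + 2.1*z^2 - 7.22*z - 1.05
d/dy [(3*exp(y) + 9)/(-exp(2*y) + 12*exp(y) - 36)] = 3*(exp(y) + 12)*exp(y)/(exp(3*y) - 18*exp(2*y) + 108*exp(y) - 216)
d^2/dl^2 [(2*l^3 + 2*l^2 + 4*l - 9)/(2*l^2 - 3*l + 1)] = 2*(42*l^3 - 138*l^2 + 144*l - 49)/(8*l^6 - 36*l^5 + 66*l^4 - 63*l^3 + 33*l^2 - 9*l + 1)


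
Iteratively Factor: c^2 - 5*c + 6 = (c - 2)*(c - 3)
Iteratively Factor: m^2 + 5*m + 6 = (m + 3)*(m + 2)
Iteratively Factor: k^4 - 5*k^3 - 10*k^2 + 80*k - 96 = (k + 4)*(k^3 - 9*k^2 + 26*k - 24) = (k - 4)*(k + 4)*(k^2 - 5*k + 6) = (k - 4)*(k - 2)*(k + 4)*(k - 3)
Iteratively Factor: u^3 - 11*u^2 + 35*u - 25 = (u - 5)*(u^2 - 6*u + 5) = (u - 5)*(u - 1)*(u - 5)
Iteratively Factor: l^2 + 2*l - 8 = (l + 4)*(l - 2)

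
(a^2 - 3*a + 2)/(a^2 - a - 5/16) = 16*(-a^2 + 3*a - 2)/(-16*a^2 + 16*a + 5)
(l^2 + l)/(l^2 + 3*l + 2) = l/(l + 2)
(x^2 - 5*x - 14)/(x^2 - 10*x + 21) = (x + 2)/(x - 3)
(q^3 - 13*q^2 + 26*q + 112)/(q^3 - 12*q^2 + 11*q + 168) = (q + 2)/(q + 3)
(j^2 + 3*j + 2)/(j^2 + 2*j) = (j + 1)/j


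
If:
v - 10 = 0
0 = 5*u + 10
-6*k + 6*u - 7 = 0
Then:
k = -19/6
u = -2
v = 10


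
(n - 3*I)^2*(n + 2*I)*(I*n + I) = I*n^4 + 4*n^3 + I*n^3 + 4*n^2 + 3*I*n^2 + 18*n + 3*I*n + 18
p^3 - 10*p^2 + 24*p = p*(p - 6)*(p - 4)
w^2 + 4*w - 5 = (w - 1)*(w + 5)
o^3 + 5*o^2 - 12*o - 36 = (o - 3)*(o + 2)*(o + 6)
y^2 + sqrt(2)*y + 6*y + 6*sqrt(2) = (y + 6)*(y + sqrt(2))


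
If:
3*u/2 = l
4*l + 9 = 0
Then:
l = -9/4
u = -3/2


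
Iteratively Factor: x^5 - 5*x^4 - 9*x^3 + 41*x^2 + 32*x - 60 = (x + 2)*(x^4 - 7*x^3 + 5*x^2 + 31*x - 30) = (x - 1)*(x + 2)*(x^3 - 6*x^2 - x + 30) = (x - 3)*(x - 1)*(x + 2)*(x^2 - 3*x - 10) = (x - 3)*(x - 1)*(x + 2)^2*(x - 5)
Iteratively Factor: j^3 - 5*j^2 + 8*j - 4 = (j - 2)*(j^2 - 3*j + 2) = (j - 2)^2*(j - 1)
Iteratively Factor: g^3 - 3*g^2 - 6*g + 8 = (g - 4)*(g^2 + g - 2) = (g - 4)*(g + 2)*(g - 1)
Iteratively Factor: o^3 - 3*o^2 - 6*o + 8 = (o - 4)*(o^2 + o - 2) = (o - 4)*(o + 2)*(o - 1)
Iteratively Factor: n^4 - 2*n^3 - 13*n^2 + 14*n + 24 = (n + 1)*(n^3 - 3*n^2 - 10*n + 24) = (n + 1)*(n + 3)*(n^2 - 6*n + 8) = (n - 4)*(n + 1)*(n + 3)*(n - 2)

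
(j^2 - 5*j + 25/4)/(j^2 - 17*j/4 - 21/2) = (-4*j^2 + 20*j - 25)/(-4*j^2 + 17*j + 42)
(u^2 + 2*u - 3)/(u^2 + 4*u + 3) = (u - 1)/(u + 1)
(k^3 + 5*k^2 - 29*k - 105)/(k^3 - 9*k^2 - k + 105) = (k + 7)/(k - 7)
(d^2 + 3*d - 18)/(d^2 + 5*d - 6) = (d - 3)/(d - 1)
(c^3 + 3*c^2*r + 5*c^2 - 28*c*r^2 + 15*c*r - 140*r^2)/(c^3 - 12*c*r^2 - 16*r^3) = (c^2 + 7*c*r + 5*c + 35*r)/(c^2 + 4*c*r + 4*r^2)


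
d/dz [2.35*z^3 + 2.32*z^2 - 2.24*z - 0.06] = 7.05*z^2 + 4.64*z - 2.24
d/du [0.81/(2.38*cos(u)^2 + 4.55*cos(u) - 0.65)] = (3.8556*cos(u) + 3.6855)*sin(u)/(2.38*cos(u)^2 + 4.55*cos(u) - 0.65)^2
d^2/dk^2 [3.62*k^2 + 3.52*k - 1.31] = 7.24000000000000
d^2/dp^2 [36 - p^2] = -2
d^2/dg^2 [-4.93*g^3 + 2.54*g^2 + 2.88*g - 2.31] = 5.08 - 29.58*g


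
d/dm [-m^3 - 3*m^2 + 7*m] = -3*m^2 - 6*m + 7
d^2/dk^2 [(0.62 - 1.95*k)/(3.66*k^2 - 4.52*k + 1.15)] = (-(1.95*k - 0.62)*(7.32*k - 4.52)*(14.64*k - 9.04) + (42.822*k - 22.1664)*(3.66*k^2 - 4.52*k + 1.15))/(3.66*k^2 - 4.52*k + 1.15)^3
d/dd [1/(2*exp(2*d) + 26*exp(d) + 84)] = (-exp(d) - 13/2)*exp(d)/(exp(2*d) + 13*exp(d) + 42)^2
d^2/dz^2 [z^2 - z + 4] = 2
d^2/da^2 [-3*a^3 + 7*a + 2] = -18*a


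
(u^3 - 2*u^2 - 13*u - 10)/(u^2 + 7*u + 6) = (u^2 - 3*u - 10)/(u + 6)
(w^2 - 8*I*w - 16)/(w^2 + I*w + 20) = (w - 4*I)/(w + 5*I)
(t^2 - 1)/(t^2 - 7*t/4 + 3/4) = 4*(t + 1)/(4*t - 3)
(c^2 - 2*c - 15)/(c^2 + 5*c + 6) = (c - 5)/(c + 2)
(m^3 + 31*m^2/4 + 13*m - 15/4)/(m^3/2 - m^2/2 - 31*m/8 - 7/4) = 2*(-4*m^3 - 31*m^2 - 52*m + 15)/(-4*m^3 + 4*m^2 + 31*m + 14)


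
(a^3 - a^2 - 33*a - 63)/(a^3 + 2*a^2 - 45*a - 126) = (a + 3)/(a + 6)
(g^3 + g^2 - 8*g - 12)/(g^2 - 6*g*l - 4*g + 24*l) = (g^3 + g^2 - 8*g - 12)/(g^2 - 6*g*l - 4*g + 24*l)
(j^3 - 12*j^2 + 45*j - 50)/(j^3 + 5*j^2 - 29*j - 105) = (j^2 - 7*j + 10)/(j^2 + 10*j + 21)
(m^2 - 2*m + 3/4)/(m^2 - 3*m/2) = (m - 1/2)/m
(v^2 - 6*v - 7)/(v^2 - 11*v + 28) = (v + 1)/(v - 4)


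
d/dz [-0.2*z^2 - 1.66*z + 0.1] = -0.4*z - 1.66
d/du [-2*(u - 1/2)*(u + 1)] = -4*u - 1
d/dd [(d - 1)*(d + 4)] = 2*d + 3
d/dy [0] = 0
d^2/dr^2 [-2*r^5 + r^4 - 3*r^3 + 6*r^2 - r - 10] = -40*r^3 + 12*r^2 - 18*r + 12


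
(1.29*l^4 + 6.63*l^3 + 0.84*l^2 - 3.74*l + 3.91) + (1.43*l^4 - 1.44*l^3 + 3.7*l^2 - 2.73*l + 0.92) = 2.72*l^4 + 5.19*l^3 + 4.54*l^2 - 6.47*l + 4.83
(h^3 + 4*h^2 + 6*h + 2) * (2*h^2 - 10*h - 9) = 2*h^5 - 2*h^4 - 37*h^3 - 92*h^2 - 74*h - 18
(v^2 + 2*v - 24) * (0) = 0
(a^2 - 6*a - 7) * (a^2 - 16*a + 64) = a^4 - 22*a^3 + 153*a^2 - 272*a - 448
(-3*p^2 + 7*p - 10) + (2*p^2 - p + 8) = -p^2 + 6*p - 2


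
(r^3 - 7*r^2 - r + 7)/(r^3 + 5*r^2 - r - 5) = (r - 7)/(r + 5)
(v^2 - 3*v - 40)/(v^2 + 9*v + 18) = (v^2 - 3*v - 40)/(v^2 + 9*v + 18)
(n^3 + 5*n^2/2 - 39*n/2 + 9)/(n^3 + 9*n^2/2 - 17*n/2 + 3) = (n - 3)/(n - 1)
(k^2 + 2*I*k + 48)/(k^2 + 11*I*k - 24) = (k - 6*I)/(k + 3*I)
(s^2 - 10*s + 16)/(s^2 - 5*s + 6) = (s - 8)/(s - 3)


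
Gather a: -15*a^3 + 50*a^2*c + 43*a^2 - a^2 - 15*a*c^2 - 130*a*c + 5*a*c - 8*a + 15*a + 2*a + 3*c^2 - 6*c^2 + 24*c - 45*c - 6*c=-15*a^3 + a^2*(50*c + 42) + a*(-15*c^2 - 125*c + 9) - 3*c^2 - 27*c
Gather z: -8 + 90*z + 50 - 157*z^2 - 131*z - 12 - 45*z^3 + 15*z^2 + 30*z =-45*z^3 - 142*z^2 - 11*z + 30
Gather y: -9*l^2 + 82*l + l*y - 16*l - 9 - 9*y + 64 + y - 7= -9*l^2 + 66*l + y*(l - 8) + 48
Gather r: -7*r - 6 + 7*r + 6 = 0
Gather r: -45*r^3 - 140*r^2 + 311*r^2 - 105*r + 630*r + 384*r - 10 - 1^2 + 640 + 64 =-45*r^3 + 171*r^2 + 909*r + 693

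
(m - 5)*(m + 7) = m^2 + 2*m - 35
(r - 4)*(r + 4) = r^2 - 16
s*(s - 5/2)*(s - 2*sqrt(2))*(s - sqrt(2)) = s^4 - 3*sqrt(2)*s^3 - 5*s^3/2 + 4*s^2 + 15*sqrt(2)*s^2/2 - 10*s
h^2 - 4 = (h - 2)*(h + 2)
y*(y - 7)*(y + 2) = y^3 - 5*y^2 - 14*y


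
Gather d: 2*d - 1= 2*d - 1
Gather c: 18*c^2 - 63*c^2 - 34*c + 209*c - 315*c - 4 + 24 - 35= -45*c^2 - 140*c - 15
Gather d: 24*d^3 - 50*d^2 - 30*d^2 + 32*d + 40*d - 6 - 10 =24*d^3 - 80*d^2 + 72*d - 16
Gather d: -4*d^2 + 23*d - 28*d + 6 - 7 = -4*d^2 - 5*d - 1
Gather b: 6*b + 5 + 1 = 6*b + 6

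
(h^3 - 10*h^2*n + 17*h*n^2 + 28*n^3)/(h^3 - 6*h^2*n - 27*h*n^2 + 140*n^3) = (h + n)/(h + 5*n)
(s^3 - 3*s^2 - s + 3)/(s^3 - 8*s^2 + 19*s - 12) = (s + 1)/(s - 4)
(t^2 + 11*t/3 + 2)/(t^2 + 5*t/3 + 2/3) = (t + 3)/(t + 1)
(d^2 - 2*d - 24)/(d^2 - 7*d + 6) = (d + 4)/(d - 1)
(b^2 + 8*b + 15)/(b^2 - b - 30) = (b + 3)/(b - 6)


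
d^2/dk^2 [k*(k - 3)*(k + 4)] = 6*k + 2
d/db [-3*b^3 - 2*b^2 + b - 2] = -9*b^2 - 4*b + 1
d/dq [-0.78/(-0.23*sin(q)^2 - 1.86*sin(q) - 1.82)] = -(0.3588*sin(q) + 1.4508)*cos(q)/(0.23*sin(q)^2 + 1.86*sin(q) + 1.82)^2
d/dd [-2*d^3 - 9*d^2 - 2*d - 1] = -6*d^2 - 18*d - 2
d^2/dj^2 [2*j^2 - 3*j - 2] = 4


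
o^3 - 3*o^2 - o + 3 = (o - 3)*(o - 1)*(o + 1)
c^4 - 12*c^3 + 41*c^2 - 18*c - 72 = (c - 6)*(c - 4)*(c - 3)*(c + 1)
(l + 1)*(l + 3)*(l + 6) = l^3 + 10*l^2 + 27*l + 18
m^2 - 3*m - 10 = (m - 5)*(m + 2)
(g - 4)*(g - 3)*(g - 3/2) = g^3 - 17*g^2/2 + 45*g/2 - 18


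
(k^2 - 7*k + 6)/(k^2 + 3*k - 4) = (k - 6)/(k + 4)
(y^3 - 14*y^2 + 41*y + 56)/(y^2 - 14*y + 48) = (y^2 - 6*y - 7)/(y - 6)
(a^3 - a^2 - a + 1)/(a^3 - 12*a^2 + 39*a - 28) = (a^2 - 1)/(a^2 - 11*a + 28)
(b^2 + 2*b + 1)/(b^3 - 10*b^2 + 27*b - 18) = (b^2 + 2*b + 1)/(b^3 - 10*b^2 + 27*b - 18)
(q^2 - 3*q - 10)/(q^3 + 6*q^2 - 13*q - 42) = (q - 5)/(q^2 + 4*q - 21)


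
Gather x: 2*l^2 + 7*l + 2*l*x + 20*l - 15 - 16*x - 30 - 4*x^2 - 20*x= 2*l^2 + 27*l - 4*x^2 + x*(2*l - 36) - 45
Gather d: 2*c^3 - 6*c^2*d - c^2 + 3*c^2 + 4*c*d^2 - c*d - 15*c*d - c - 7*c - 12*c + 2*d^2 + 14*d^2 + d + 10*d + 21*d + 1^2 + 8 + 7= 2*c^3 + 2*c^2 - 20*c + d^2*(4*c + 16) + d*(-6*c^2 - 16*c + 32) + 16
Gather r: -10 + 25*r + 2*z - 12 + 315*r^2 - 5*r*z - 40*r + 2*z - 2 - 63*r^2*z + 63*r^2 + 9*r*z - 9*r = r^2*(378 - 63*z) + r*(4*z - 24) + 4*z - 24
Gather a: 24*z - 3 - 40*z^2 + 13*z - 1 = -40*z^2 + 37*z - 4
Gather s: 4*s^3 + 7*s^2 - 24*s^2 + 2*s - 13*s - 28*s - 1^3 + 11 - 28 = 4*s^3 - 17*s^2 - 39*s - 18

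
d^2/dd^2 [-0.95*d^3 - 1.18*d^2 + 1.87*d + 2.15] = -5.7*d - 2.36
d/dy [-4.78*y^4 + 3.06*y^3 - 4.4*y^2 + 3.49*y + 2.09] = -19.12*y^3 + 9.18*y^2 - 8.8*y + 3.49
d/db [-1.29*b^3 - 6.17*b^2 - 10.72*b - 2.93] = -3.87*b^2 - 12.34*b - 10.72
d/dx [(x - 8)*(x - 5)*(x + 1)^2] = 4*x^3 - 33*x^2 + 30*x + 67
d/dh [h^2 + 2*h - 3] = 2*h + 2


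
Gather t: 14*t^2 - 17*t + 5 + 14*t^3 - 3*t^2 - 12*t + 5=14*t^3 + 11*t^2 - 29*t + 10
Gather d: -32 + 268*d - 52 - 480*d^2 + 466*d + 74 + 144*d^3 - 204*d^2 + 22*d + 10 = 144*d^3 - 684*d^2 + 756*d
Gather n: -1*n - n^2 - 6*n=-n^2 - 7*n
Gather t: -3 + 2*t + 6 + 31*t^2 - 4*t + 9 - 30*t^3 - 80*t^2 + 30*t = -30*t^3 - 49*t^2 + 28*t + 12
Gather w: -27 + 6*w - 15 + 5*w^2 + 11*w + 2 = 5*w^2 + 17*w - 40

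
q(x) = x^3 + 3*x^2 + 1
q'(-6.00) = 72.00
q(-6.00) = -107.00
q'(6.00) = 144.00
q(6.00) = 325.00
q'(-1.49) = -2.28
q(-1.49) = 4.35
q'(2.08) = 25.46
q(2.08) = 22.98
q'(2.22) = 28.11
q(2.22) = 26.73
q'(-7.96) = 142.32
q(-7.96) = -313.27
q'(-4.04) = 24.72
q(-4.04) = -15.97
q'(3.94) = 70.21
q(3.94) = 108.73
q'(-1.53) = -2.16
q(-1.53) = 4.44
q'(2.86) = 41.70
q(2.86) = 48.93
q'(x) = 3*x^2 + 6*x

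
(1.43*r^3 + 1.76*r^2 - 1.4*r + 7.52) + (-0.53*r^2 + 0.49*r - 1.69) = 1.43*r^3 + 1.23*r^2 - 0.91*r + 5.83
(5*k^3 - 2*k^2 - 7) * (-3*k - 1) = -15*k^4 + k^3 + 2*k^2 + 21*k + 7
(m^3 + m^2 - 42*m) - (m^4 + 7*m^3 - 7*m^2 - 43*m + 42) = -m^4 - 6*m^3 + 8*m^2 + m - 42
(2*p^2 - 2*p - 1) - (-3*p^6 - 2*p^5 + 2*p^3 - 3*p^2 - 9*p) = 3*p^6 + 2*p^5 - 2*p^3 + 5*p^2 + 7*p - 1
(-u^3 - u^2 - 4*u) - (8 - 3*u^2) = -u^3 + 2*u^2 - 4*u - 8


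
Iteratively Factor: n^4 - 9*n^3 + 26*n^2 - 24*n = (n - 3)*(n^3 - 6*n^2 + 8*n) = (n - 4)*(n - 3)*(n^2 - 2*n) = n*(n - 4)*(n - 3)*(n - 2)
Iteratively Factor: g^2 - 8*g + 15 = (g - 3)*(g - 5)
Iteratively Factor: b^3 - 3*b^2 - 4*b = (b + 1)*(b^2 - 4*b) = b*(b + 1)*(b - 4)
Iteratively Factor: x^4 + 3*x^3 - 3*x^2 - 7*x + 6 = (x + 2)*(x^3 + x^2 - 5*x + 3) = (x - 1)*(x + 2)*(x^2 + 2*x - 3) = (x - 1)^2*(x + 2)*(x + 3)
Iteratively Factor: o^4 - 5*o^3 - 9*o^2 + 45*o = (o - 5)*(o^3 - 9*o) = (o - 5)*(o + 3)*(o^2 - 3*o) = (o - 5)*(o - 3)*(o + 3)*(o)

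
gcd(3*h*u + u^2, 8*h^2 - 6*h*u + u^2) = 1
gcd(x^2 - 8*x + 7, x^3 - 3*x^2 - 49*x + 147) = x - 7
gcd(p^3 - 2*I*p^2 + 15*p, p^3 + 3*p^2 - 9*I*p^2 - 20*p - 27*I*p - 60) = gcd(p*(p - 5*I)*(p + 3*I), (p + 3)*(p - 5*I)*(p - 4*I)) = p - 5*I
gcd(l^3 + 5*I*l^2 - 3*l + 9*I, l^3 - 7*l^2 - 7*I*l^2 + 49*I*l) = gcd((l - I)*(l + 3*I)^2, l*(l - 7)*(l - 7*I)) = 1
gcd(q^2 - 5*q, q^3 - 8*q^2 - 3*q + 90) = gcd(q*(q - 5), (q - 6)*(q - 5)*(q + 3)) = q - 5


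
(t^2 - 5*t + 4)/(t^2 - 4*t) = (t - 1)/t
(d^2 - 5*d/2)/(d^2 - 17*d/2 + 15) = d/(d - 6)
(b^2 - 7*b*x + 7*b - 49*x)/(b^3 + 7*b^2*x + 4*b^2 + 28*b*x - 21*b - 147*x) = (b - 7*x)/(b^2 + 7*b*x - 3*b - 21*x)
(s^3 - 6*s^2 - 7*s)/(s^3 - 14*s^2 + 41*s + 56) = s/(s - 8)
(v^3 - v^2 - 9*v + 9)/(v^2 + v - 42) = (v^3 - v^2 - 9*v + 9)/(v^2 + v - 42)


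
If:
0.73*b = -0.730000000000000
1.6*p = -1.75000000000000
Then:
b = -1.00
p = -1.09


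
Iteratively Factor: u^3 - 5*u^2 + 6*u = (u - 3)*(u^2 - 2*u) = u*(u - 3)*(u - 2)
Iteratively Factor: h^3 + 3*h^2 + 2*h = (h)*(h^2 + 3*h + 2) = h*(h + 1)*(h + 2)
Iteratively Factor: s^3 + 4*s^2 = (s + 4)*(s^2) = s*(s + 4)*(s)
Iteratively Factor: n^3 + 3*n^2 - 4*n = (n - 1)*(n^2 + 4*n) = n*(n - 1)*(n + 4)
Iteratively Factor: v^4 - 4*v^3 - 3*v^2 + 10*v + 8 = (v + 1)*(v^3 - 5*v^2 + 2*v + 8) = (v - 2)*(v + 1)*(v^2 - 3*v - 4) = (v - 4)*(v - 2)*(v + 1)*(v + 1)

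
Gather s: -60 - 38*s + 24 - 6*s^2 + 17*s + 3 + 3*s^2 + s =-3*s^2 - 20*s - 33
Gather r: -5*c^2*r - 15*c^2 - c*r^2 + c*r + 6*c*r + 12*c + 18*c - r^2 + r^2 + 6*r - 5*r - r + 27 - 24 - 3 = -15*c^2 - c*r^2 + 30*c + r*(-5*c^2 + 7*c)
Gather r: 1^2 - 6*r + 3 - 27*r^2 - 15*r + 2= -27*r^2 - 21*r + 6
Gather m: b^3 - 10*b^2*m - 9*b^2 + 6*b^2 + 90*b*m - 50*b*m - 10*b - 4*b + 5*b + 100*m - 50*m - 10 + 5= b^3 - 3*b^2 - 9*b + m*(-10*b^2 + 40*b + 50) - 5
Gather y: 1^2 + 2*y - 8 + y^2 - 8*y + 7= y^2 - 6*y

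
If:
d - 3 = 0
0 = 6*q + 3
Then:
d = 3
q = -1/2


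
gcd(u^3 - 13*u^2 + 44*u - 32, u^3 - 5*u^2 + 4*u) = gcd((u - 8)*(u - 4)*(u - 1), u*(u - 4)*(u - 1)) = u^2 - 5*u + 4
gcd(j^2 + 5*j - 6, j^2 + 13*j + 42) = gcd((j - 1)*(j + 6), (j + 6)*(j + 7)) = j + 6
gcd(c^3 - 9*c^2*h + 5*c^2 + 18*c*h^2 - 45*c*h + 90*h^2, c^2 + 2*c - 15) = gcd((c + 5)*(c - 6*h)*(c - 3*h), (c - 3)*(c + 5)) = c + 5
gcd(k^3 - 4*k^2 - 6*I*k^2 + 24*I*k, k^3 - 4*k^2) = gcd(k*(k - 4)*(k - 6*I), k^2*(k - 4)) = k^2 - 4*k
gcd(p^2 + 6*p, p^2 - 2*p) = p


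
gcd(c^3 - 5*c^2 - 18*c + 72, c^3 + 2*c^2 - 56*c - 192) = c + 4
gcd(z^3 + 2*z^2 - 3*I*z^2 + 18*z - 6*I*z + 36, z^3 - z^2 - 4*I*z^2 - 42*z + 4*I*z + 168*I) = 1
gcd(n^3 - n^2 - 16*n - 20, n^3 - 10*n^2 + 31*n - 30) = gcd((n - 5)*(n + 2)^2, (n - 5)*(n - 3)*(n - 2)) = n - 5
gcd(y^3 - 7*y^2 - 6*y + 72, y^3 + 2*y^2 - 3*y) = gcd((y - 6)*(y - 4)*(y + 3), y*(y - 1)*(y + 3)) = y + 3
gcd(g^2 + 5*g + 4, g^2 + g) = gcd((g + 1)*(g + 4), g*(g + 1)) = g + 1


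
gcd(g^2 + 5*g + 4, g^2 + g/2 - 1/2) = g + 1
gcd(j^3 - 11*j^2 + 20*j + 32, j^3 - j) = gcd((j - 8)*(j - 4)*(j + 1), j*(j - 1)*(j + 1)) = j + 1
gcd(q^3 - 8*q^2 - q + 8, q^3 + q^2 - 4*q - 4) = q + 1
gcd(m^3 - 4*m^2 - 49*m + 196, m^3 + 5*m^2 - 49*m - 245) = m^2 - 49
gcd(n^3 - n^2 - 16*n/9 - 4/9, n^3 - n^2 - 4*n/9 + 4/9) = n + 2/3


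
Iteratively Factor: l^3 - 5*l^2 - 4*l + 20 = (l - 2)*(l^2 - 3*l - 10) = (l - 5)*(l - 2)*(l + 2)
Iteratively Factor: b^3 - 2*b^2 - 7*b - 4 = (b + 1)*(b^2 - 3*b - 4) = (b + 1)^2*(b - 4)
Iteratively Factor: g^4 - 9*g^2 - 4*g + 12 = (g + 2)*(g^3 - 2*g^2 - 5*g + 6) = (g - 1)*(g + 2)*(g^2 - g - 6) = (g - 1)*(g + 2)^2*(g - 3)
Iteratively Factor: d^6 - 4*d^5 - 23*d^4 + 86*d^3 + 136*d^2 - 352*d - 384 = (d - 4)*(d^5 - 23*d^3 - 6*d^2 + 112*d + 96) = (d - 4)*(d + 4)*(d^4 - 4*d^3 - 7*d^2 + 22*d + 24) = (d - 4)*(d + 1)*(d + 4)*(d^3 - 5*d^2 - 2*d + 24) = (d - 4)*(d + 1)*(d + 2)*(d + 4)*(d^2 - 7*d + 12) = (d - 4)*(d - 3)*(d + 1)*(d + 2)*(d + 4)*(d - 4)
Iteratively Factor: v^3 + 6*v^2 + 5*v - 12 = (v + 4)*(v^2 + 2*v - 3) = (v + 3)*(v + 4)*(v - 1)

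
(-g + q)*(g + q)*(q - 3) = -g^2*q + 3*g^2 + q^3 - 3*q^2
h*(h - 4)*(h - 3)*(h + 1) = h^4 - 6*h^3 + 5*h^2 + 12*h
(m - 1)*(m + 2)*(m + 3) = m^3 + 4*m^2 + m - 6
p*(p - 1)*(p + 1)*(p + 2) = p^4 + 2*p^3 - p^2 - 2*p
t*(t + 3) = t^2 + 3*t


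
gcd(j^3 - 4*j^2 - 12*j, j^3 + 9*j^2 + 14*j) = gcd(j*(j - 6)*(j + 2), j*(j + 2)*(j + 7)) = j^2 + 2*j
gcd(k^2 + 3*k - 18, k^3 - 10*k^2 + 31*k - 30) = k - 3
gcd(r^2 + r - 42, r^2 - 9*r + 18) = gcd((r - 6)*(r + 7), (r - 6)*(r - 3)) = r - 6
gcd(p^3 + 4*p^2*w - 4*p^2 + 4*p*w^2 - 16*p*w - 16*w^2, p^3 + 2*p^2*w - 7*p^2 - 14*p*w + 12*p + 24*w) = p^2 + 2*p*w - 4*p - 8*w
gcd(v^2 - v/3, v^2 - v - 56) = 1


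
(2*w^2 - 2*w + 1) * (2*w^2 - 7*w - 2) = 4*w^4 - 18*w^3 + 12*w^2 - 3*w - 2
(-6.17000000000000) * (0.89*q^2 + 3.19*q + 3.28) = -5.4913*q^2 - 19.6823*q - 20.2376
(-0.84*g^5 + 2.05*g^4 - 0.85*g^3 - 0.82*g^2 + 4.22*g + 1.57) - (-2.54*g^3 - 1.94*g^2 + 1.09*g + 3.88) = -0.84*g^5 + 2.05*g^4 + 1.69*g^3 + 1.12*g^2 + 3.13*g - 2.31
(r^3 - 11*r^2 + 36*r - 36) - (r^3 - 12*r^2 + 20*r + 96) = r^2 + 16*r - 132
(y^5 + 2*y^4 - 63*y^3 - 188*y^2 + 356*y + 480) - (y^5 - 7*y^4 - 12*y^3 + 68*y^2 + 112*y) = 9*y^4 - 51*y^3 - 256*y^2 + 244*y + 480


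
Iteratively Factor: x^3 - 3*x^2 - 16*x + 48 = (x - 4)*(x^2 + x - 12) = (x - 4)*(x + 4)*(x - 3)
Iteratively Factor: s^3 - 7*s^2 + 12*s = (s)*(s^2 - 7*s + 12) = s*(s - 4)*(s - 3)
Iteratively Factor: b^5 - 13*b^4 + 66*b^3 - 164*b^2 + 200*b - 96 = (b - 2)*(b^4 - 11*b^3 + 44*b^2 - 76*b + 48) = (b - 4)*(b - 2)*(b^3 - 7*b^2 + 16*b - 12) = (b - 4)*(b - 2)^2*(b^2 - 5*b + 6) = (b - 4)*(b - 3)*(b - 2)^2*(b - 2)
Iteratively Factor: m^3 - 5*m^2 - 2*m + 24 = (m - 3)*(m^2 - 2*m - 8) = (m - 4)*(m - 3)*(m + 2)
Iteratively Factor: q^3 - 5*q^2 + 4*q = (q - 4)*(q^2 - q) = (q - 4)*(q - 1)*(q)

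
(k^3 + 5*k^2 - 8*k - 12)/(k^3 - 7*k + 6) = (k^2 + 7*k + 6)/(k^2 + 2*k - 3)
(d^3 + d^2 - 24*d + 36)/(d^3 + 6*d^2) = 1 - 5/d + 6/d^2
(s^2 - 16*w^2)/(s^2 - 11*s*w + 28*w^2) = (s + 4*w)/(s - 7*w)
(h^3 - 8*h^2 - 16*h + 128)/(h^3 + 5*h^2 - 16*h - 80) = (h - 8)/(h + 5)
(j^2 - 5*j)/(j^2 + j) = (j - 5)/(j + 1)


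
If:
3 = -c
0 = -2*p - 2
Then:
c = -3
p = -1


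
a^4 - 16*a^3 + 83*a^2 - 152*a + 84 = (a - 7)*(a - 6)*(a - 2)*(a - 1)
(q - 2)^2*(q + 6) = q^3 + 2*q^2 - 20*q + 24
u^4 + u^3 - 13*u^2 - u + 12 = (u - 3)*(u - 1)*(u + 1)*(u + 4)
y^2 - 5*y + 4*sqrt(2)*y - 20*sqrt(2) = (y - 5)*(y + 4*sqrt(2))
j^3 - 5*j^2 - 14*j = j*(j - 7)*(j + 2)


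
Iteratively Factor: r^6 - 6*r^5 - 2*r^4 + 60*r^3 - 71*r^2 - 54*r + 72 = (r - 3)*(r^5 - 3*r^4 - 11*r^3 + 27*r^2 + 10*r - 24) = (r - 3)*(r + 1)*(r^4 - 4*r^3 - 7*r^2 + 34*r - 24) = (r - 3)*(r - 2)*(r + 1)*(r^3 - 2*r^2 - 11*r + 12) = (r - 4)*(r - 3)*(r - 2)*(r + 1)*(r^2 + 2*r - 3) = (r - 4)*(r - 3)*(r - 2)*(r + 1)*(r + 3)*(r - 1)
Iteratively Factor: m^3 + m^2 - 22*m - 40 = (m + 2)*(m^2 - m - 20) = (m + 2)*(m + 4)*(m - 5)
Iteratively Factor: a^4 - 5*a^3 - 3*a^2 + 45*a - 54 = (a - 3)*(a^3 - 2*a^2 - 9*a + 18) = (a - 3)*(a - 2)*(a^2 - 9) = (a - 3)^2*(a - 2)*(a + 3)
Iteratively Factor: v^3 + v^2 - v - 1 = (v - 1)*(v^2 + 2*v + 1) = (v - 1)*(v + 1)*(v + 1)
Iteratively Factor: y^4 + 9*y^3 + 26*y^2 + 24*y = (y)*(y^3 + 9*y^2 + 26*y + 24) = y*(y + 3)*(y^2 + 6*y + 8) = y*(y + 2)*(y + 3)*(y + 4)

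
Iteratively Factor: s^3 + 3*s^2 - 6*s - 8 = (s + 1)*(s^2 + 2*s - 8) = (s - 2)*(s + 1)*(s + 4)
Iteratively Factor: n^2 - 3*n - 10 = (n + 2)*(n - 5)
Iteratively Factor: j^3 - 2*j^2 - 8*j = (j - 4)*(j^2 + 2*j) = (j - 4)*(j + 2)*(j)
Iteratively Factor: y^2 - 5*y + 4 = (y - 1)*(y - 4)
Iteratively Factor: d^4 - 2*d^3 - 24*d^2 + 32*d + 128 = (d - 4)*(d^3 + 2*d^2 - 16*d - 32) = (d - 4)*(d + 4)*(d^2 - 2*d - 8) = (d - 4)*(d + 2)*(d + 4)*(d - 4)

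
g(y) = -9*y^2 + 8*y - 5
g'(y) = 8 - 18*y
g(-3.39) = -135.55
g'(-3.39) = 69.02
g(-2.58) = -85.55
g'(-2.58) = 54.44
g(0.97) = -5.71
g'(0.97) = -9.46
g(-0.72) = -15.43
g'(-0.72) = 20.96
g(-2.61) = -87.19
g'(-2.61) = 54.98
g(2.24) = -32.24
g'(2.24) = -32.32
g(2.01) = -25.28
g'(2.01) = -28.18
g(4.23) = -132.20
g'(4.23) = -68.14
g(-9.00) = -806.00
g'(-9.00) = 170.00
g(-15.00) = -2150.00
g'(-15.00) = 278.00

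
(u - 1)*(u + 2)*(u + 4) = u^3 + 5*u^2 + 2*u - 8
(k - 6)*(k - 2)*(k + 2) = k^3 - 6*k^2 - 4*k + 24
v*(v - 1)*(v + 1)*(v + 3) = v^4 + 3*v^3 - v^2 - 3*v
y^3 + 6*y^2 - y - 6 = (y - 1)*(y + 1)*(y + 6)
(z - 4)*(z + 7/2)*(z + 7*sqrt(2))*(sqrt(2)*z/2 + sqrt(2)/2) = sqrt(2)*z^4/2 + sqrt(2)*z^3/4 + 7*z^3 - 29*sqrt(2)*z^2/4 + 7*z^2/2 - 203*z/2 - 7*sqrt(2)*z - 98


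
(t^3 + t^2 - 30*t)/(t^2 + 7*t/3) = 3*(t^2 + t - 30)/(3*t + 7)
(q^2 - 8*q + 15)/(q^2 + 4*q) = (q^2 - 8*q + 15)/(q*(q + 4))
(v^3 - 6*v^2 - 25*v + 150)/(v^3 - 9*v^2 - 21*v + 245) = (v^2 - 11*v + 30)/(v^2 - 14*v + 49)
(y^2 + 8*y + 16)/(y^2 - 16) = (y + 4)/(y - 4)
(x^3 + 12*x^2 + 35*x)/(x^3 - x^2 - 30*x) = (x + 7)/(x - 6)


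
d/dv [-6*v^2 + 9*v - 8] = 9 - 12*v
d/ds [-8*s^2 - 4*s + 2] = -16*s - 4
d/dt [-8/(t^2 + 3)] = 16*t/(t^2 + 3)^2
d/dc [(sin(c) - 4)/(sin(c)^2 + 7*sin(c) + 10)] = (8*sin(c) + cos(c)^2 + 37)*cos(c)/(sin(c)^2 + 7*sin(c) + 10)^2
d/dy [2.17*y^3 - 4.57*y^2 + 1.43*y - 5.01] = 6.51*y^2 - 9.14*y + 1.43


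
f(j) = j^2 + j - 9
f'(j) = 2*j + 1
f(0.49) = -8.27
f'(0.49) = 1.98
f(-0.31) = -9.21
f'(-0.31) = 0.38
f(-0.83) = -9.14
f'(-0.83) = -0.66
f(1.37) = -5.75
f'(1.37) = 3.74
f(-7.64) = 41.73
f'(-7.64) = -14.28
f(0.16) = -8.81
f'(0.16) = 1.32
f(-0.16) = -9.13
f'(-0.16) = 0.68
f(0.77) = -7.64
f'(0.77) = 2.54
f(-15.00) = 201.00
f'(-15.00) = -29.00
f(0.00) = -9.00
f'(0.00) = 1.00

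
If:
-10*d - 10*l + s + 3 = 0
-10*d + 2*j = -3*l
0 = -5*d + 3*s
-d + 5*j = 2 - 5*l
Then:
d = 33/313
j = 327/1565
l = 332/1565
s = 55/313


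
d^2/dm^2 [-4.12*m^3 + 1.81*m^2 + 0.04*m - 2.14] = 3.62 - 24.72*m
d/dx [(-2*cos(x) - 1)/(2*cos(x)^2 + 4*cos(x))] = -(sin(x) + sin(x)/cos(x)^2 + tan(x))/(cos(x) + 2)^2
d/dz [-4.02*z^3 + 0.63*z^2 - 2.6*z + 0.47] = -12.06*z^2 + 1.26*z - 2.6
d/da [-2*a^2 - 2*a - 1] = -4*a - 2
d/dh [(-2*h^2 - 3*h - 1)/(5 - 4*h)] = (8*h^2 - 20*h - 19)/(16*h^2 - 40*h + 25)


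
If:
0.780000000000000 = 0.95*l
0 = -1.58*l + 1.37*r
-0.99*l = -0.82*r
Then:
No Solution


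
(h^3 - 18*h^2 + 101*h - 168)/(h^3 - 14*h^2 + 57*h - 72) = (h - 7)/(h - 3)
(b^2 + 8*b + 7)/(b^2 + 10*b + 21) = (b + 1)/(b + 3)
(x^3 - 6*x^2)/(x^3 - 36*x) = x/(x + 6)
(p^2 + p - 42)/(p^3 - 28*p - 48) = (p + 7)/(p^2 + 6*p + 8)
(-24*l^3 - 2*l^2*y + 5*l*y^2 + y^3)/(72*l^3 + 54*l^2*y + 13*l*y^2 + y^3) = (-2*l + y)/(6*l + y)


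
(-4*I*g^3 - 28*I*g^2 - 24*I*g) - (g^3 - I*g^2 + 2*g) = -g^3 - 4*I*g^3 - 27*I*g^2 - 2*g - 24*I*g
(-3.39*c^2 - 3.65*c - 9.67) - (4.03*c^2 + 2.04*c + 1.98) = -7.42*c^2 - 5.69*c - 11.65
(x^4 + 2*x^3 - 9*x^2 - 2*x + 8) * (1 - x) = -x^5 - x^4 + 11*x^3 - 7*x^2 - 10*x + 8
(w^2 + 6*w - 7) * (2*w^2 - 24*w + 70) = 2*w^4 - 12*w^3 - 88*w^2 + 588*w - 490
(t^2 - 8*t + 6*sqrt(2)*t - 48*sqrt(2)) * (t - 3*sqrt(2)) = t^3 - 8*t^2 + 3*sqrt(2)*t^2 - 36*t - 24*sqrt(2)*t + 288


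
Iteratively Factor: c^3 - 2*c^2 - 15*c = (c - 5)*(c^2 + 3*c) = c*(c - 5)*(c + 3)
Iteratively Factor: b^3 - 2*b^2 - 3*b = (b + 1)*(b^2 - 3*b) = b*(b + 1)*(b - 3)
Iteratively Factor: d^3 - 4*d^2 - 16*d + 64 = (d - 4)*(d^2 - 16) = (d - 4)*(d + 4)*(d - 4)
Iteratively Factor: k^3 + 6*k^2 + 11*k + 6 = (k + 1)*(k^2 + 5*k + 6) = (k + 1)*(k + 3)*(k + 2)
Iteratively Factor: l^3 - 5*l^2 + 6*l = (l - 3)*(l^2 - 2*l) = l*(l - 3)*(l - 2)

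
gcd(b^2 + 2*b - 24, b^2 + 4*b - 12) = b + 6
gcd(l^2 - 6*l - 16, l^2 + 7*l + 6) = 1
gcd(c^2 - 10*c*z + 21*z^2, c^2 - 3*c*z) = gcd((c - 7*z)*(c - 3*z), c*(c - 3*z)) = -c + 3*z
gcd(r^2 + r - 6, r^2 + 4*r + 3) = r + 3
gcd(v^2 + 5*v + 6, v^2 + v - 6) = v + 3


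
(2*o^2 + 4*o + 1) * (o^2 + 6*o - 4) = 2*o^4 + 16*o^3 + 17*o^2 - 10*o - 4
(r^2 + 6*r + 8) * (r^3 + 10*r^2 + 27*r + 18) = r^5 + 16*r^4 + 95*r^3 + 260*r^2 + 324*r + 144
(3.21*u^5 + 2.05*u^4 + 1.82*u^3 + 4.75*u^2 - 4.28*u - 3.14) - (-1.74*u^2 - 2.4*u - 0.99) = 3.21*u^5 + 2.05*u^4 + 1.82*u^3 + 6.49*u^2 - 1.88*u - 2.15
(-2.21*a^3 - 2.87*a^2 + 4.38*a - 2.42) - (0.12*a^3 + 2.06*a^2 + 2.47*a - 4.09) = -2.33*a^3 - 4.93*a^2 + 1.91*a + 1.67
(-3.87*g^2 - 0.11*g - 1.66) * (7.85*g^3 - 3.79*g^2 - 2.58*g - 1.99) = -30.3795*g^5 + 13.8038*g^4 - 2.6295*g^3 + 14.2765*g^2 + 4.5017*g + 3.3034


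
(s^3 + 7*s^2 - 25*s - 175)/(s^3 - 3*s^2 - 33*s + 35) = (s^2 + 2*s - 35)/(s^2 - 8*s + 7)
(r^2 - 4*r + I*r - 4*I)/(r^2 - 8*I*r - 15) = (r^2 + r*(-4 + I) - 4*I)/(r^2 - 8*I*r - 15)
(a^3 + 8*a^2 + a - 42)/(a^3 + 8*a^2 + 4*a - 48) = (a^2 + 10*a + 21)/(a^2 + 10*a + 24)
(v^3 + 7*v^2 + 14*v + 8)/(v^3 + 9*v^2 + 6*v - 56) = (v^2 + 3*v + 2)/(v^2 + 5*v - 14)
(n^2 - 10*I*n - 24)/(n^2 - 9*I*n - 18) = (n - 4*I)/(n - 3*I)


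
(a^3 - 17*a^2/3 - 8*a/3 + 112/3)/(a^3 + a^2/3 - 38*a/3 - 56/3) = (a - 4)/(a + 2)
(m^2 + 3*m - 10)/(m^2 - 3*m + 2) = (m + 5)/(m - 1)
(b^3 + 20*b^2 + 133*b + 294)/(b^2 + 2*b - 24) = (b^2 + 14*b + 49)/(b - 4)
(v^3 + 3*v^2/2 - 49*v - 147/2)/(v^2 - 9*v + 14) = (2*v^2 + 17*v + 21)/(2*(v - 2))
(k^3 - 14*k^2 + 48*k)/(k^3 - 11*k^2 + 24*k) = (k - 6)/(k - 3)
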